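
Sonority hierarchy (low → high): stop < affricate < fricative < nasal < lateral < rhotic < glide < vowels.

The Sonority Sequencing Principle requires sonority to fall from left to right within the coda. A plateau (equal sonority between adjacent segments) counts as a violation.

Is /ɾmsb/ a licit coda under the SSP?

/ɾ/ is a rhotic (sonority 6).
/m/ is a nasal (sonority 4).
/s/ is a fricative (sonority 3).
/b/ is a stop (sonority 1).
The profile 6-4-3-1 strictly falls, so the coda satisfies the SSP.

yes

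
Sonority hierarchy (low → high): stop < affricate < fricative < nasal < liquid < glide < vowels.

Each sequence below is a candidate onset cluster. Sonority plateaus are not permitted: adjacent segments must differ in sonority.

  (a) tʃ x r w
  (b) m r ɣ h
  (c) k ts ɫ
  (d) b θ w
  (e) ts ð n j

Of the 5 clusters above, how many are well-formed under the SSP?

(a) 2-3-5-6 → obeys
(b) 4-5-3-3 → violates
(c) 1-2-5 → obeys
(d) 1-3-6 → obeys
(e) 2-3-4-6 → obeys

4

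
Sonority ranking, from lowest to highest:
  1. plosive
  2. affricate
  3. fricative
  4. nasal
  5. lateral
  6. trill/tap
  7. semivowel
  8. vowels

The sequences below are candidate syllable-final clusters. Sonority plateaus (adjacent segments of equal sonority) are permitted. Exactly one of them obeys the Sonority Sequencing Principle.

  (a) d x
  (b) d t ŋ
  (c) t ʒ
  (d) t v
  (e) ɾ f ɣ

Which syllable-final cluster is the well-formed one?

e

(a) d x: profile 1-3 — violates.
(b) d t ŋ: profile 1-1-4 — violates.
(c) t ʒ: profile 1-3 — violates.
(d) t v: profile 1-3 — violates.
(e) ɾ f ɣ: profile 6-3-3 — obeys.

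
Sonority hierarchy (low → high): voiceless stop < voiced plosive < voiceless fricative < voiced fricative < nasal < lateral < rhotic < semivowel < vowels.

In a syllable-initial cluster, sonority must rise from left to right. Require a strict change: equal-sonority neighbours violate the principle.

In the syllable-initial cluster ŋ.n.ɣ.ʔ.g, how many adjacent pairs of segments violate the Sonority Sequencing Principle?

3

/ŋ/: nasal = 5.
/n/: nasal = 5.
/ɣ/: voiced fricative = 4.
/ʔ/: voiceless stop = 1.
/g/: voiced plosive = 2.
/ŋ/→/n/: 5→5 (plateau) — violation.
/n/→/ɣ/: 5→4 (does not rise) — violation.
/ɣ/→/ʔ/: 4→1 (does not rise) — violation.
/ʔ/→/g/: 1→2 (rises) — ok.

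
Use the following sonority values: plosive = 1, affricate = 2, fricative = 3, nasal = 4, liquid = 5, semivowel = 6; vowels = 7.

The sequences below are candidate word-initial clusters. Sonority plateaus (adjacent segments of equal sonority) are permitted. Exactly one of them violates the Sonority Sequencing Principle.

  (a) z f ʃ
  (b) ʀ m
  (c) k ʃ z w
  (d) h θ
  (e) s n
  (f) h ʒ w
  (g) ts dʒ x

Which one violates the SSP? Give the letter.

b

(a) 3-3-3 → obeys
(b) 5-4 → violates
(c) 1-3-3-6 → obeys
(d) 3-3 → obeys
(e) 3-4 → obeys
(f) 3-3-6 → obeys
(g) 2-2-3 → obeys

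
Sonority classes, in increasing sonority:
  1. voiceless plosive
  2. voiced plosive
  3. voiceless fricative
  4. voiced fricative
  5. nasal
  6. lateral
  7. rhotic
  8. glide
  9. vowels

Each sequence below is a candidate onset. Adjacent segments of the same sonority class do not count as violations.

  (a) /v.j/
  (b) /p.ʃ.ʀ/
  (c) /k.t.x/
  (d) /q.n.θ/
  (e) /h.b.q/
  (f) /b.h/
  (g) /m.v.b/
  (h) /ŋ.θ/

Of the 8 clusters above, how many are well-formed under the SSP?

(a) /v.j/: profile 4-8 — obeys.
(b) /p.ʃ.ʀ/: profile 1-3-7 — obeys.
(c) /k.t.x/: profile 1-1-3 — obeys.
(d) /q.n.θ/: profile 1-5-3 — violates.
(e) /h.b.q/: profile 3-2-1 — violates.
(f) /b.h/: profile 2-3 — obeys.
(g) /m.v.b/: profile 5-4-2 — violates.
(h) /ŋ.θ/: profile 5-3 — violates.

4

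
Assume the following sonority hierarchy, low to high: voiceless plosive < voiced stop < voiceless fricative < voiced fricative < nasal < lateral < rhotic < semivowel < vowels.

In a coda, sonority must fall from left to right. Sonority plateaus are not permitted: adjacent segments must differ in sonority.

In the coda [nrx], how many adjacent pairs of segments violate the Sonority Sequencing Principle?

/n/ — nasal, sonority 5.
/r/ — rhotic, sonority 7.
/x/ — voiceless fricative, sonority 3.
/n/→/r/: 5→7 (does not fall) — violation.
/r/→/x/: 7→3 (falls) — ok.

1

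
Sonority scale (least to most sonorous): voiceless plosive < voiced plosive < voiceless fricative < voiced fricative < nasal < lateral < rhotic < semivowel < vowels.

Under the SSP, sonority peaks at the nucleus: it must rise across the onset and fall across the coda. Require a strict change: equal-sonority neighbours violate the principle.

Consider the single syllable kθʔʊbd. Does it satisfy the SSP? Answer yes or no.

Onset: /k/ is a voiceless plosive (sonority 1), /θ/ is a voiceless fricative (sonority 3), /ʔ/ is a voiceless plosive (sonority 1); then the nucleus /ʊ/ (sonority 9).
Onset profile 1-3-1-9 — does not strictly rise throughout.
Coda: /b/ is a voiced plosive (sonority 2), /d/ is a voiced plosive (sonority 2).
Coda profile 9-2-2 — does not strictly fall throughout.

no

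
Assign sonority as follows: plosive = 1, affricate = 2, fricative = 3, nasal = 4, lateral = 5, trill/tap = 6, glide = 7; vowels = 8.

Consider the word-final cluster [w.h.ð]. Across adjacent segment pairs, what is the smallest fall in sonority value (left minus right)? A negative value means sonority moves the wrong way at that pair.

/w/ is a glide (sonority 7).
/h/ is a fricative (sonority 3).
/ð/ is a fricative (sonority 3).
/w/→/h/: change +4.
/h/→/ð/: change +0.
Minimum = 0.

0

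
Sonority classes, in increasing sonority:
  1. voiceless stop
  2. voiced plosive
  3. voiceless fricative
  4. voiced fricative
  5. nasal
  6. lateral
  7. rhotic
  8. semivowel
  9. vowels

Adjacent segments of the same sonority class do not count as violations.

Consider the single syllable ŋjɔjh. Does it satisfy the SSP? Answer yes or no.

Onset: /ŋ/ is a nasal (sonority 5), /j/ is a semivowel (sonority 8); then the nucleus /ɔ/ (sonority 9).
Onset profile 5-8-9 — rises to the nucleus.
Coda: /j/ is a semivowel (sonority 8), /h/ is a voiceless fricative (sonority 3).
Coda profile 9-8-3 — falls from the nucleus.

yes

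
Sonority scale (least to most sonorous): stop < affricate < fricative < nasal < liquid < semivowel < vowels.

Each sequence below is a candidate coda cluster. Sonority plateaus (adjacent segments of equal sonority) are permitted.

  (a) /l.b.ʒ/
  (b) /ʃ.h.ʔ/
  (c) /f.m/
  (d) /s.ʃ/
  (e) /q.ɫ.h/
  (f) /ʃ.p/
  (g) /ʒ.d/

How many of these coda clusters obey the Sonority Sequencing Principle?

(a) sonority 5-1-3: ill-formed.
(b) sonority 3-3-1: well-formed.
(c) sonority 3-4: ill-formed.
(d) sonority 3-3: well-formed.
(e) sonority 1-5-3: ill-formed.
(f) sonority 3-1: well-formed.
(g) sonority 3-1: well-formed.

4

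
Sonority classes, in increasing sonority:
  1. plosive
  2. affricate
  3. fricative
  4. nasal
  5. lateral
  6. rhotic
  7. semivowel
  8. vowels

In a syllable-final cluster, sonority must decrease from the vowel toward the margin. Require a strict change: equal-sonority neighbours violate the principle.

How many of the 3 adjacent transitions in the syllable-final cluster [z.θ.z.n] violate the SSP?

3

/z/ — fricative, sonority 3.
/θ/ — fricative, sonority 3.
/z/ — fricative, sonority 3.
/n/ — nasal, sonority 4.
/z/→/θ/: 3→3 (plateau) — violation.
/θ/→/z/: 3→3 (plateau) — violation.
/z/→/n/: 3→4 (does not fall) — violation.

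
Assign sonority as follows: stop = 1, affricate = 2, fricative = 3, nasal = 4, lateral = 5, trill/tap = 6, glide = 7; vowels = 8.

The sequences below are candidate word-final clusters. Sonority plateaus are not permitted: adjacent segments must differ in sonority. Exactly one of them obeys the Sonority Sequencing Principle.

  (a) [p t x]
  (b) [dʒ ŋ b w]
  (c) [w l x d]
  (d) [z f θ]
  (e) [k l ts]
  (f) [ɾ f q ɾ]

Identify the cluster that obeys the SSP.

c

(a) 1-1-3 → violates
(b) 2-4-1-7 → violates
(c) 7-5-3-1 → obeys
(d) 3-3-3 → violates
(e) 1-5-2 → violates
(f) 6-3-1-6 → violates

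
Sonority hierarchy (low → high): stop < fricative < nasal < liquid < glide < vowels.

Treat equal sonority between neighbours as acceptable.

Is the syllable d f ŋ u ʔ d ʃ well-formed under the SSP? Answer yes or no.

Onset: /d/ is a stop (sonority 1), /f/ is a fricative (sonority 2), /ŋ/ is a nasal (sonority 3); then the nucleus /u/ (sonority 6).
Onset profile 1-2-3-6 — rises to the nucleus.
Coda: /ʔ/ is a stop (sonority 1), /d/ is a stop (sonority 1), /ʃ/ is a fricative (sonority 2).
Coda profile 6-1-1-2 — does not fall throughout.

no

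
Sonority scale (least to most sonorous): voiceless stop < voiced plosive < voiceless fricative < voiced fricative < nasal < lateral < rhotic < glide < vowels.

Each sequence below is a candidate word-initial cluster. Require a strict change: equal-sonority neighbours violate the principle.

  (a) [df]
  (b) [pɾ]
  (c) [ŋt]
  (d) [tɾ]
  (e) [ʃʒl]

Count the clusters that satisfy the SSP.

4

(a) 2-3 → obeys
(b) 1-7 → obeys
(c) 5-1 → violates
(d) 1-7 → obeys
(e) 3-4-6 → obeys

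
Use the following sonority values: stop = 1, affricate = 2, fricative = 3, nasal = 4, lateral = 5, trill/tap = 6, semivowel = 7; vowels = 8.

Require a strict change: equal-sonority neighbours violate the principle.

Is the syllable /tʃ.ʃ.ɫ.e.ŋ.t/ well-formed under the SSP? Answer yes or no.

Onset: /tʃ/ is an affricate (sonority 2), /ʃ/ is a fricative (sonority 3), /ɫ/ is a lateral (sonority 5); then the nucleus /e/ (sonority 8).
Onset profile 2-3-5-8 — rises to the nucleus.
Coda: /ŋ/ is a nasal (sonority 4), /t/ is a stop (sonority 1).
Coda profile 8-4-1 — falls from the nucleus.

yes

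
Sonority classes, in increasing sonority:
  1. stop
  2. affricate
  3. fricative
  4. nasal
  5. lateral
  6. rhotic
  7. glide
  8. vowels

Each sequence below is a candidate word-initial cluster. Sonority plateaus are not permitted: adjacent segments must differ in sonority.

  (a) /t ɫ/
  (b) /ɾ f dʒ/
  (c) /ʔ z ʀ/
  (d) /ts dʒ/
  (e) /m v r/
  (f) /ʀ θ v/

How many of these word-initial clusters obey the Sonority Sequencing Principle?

(a) /t ɫ/: profile 1-5 — obeys.
(b) /ɾ f dʒ/: profile 6-3-2 — violates.
(c) /ʔ z ʀ/: profile 1-3-6 — obeys.
(d) /ts dʒ/: profile 2-2 — violates.
(e) /m v r/: profile 4-3-6 — violates.
(f) /ʀ θ v/: profile 6-3-3 — violates.

2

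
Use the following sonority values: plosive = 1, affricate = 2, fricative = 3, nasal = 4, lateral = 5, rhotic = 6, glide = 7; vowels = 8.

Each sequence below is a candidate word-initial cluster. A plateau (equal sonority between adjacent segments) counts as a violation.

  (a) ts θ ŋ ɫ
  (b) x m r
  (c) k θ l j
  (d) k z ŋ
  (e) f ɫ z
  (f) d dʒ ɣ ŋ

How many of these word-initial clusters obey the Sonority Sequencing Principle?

5

(a) 2-3-4-5 → obeys
(b) 3-4-6 → obeys
(c) 1-3-5-7 → obeys
(d) 1-3-4 → obeys
(e) 3-5-3 → violates
(f) 1-2-3-4 → obeys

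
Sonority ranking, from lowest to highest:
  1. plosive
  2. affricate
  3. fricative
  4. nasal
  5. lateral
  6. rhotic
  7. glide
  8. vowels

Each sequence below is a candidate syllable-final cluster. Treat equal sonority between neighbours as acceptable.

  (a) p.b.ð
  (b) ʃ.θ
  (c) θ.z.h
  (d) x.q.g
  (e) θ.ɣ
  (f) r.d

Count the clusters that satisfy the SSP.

5

(a) 1-1-3 → violates
(b) 3-3 → obeys
(c) 3-3-3 → obeys
(d) 3-1-1 → obeys
(e) 3-3 → obeys
(f) 6-1 → obeys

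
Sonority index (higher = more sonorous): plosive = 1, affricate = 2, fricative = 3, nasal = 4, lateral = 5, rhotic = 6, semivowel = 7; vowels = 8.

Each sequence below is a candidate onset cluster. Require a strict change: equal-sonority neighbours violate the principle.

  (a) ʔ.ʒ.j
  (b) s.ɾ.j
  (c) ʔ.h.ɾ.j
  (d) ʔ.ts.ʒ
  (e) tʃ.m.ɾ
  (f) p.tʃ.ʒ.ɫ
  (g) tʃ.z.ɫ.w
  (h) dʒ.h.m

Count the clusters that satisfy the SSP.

(a) ʔ.ʒ.j: profile 1-3-7 — obeys.
(b) s.ɾ.j: profile 3-6-7 — obeys.
(c) ʔ.h.ɾ.j: profile 1-3-6-7 — obeys.
(d) ʔ.ts.ʒ: profile 1-2-3 — obeys.
(e) tʃ.m.ɾ: profile 2-4-6 — obeys.
(f) p.tʃ.ʒ.ɫ: profile 1-2-3-5 — obeys.
(g) tʃ.z.ɫ.w: profile 2-3-5-7 — obeys.
(h) dʒ.h.m: profile 2-3-4 — obeys.

8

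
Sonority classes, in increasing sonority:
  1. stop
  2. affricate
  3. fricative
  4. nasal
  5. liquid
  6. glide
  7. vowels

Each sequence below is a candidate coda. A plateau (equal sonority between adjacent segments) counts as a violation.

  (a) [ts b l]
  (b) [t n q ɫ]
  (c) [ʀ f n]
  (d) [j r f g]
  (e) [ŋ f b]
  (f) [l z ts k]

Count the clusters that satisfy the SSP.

(a) sonority 2-1-5: ill-formed.
(b) sonority 1-4-1-5: ill-formed.
(c) sonority 5-3-4: ill-formed.
(d) sonority 6-5-3-1: well-formed.
(e) sonority 4-3-1: well-formed.
(f) sonority 5-3-2-1: well-formed.

3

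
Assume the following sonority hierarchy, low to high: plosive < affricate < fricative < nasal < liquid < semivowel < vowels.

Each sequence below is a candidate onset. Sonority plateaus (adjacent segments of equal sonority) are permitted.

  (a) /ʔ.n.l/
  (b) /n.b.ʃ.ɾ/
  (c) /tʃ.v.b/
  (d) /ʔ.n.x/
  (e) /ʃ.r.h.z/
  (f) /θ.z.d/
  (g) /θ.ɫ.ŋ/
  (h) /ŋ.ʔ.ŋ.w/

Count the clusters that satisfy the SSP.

1

(a) sonority 1-4-5: well-formed.
(b) sonority 4-1-3-5: ill-formed.
(c) sonority 2-3-1: ill-formed.
(d) sonority 1-4-3: ill-formed.
(e) sonority 3-5-3-3: ill-formed.
(f) sonority 3-3-1: ill-formed.
(g) sonority 3-5-4: ill-formed.
(h) sonority 4-1-4-6: ill-formed.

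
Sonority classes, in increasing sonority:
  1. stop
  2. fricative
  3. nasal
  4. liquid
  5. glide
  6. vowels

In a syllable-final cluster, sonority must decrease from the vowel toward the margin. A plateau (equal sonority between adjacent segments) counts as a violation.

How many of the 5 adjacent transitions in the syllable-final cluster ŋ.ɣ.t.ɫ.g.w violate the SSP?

/ŋ/: nasal = 3.
/ɣ/: fricative = 2.
/t/: stop = 1.
/ɫ/: liquid = 4.
/g/: stop = 1.
/w/: glide = 5.
/ŋ/→/ɣ/: 3→2 (falls) — ok.
/ɣ/→/t/: 2→1 (falls) — ok.
/t/→/ɫ/: 1→4 (does not fall) — violation.
/ɫ/→/g/: 4→1 (falls) — ok.
/g/→/w/: 1→5 (does not fall) — violation.

2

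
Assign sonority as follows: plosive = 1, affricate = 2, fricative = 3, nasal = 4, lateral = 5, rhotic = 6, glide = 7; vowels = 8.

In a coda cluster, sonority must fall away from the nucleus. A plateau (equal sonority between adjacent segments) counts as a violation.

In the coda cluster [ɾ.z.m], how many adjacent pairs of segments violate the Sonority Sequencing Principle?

1

/ɾ/ is a rhotic (sonority 6).
/z/ is a fricative (sonority 3).
/m/ is a nasal (sonority 4).
/ɾ/→/z/: 6→3 (falls) — ok.
/z/→/m/: 3→4 (does not fall) — violation.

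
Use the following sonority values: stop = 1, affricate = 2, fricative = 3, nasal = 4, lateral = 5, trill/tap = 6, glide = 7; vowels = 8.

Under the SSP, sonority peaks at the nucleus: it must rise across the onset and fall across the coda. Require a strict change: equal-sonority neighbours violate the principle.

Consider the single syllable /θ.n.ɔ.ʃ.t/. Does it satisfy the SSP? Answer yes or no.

Onset: /θ/ is a fricative (sonority 3), /n/ is a nasal (sonority 4); then the nucleus /ɔ/ (sonority 8).
Onset profile 3-4-8 — rises to the nucleus.
Coda: /ʃ/ is a fricative (sonority 3), /t/ is a stop (sonority 1).
Coda profile 8-3-1 — falls from the nucleus.

yes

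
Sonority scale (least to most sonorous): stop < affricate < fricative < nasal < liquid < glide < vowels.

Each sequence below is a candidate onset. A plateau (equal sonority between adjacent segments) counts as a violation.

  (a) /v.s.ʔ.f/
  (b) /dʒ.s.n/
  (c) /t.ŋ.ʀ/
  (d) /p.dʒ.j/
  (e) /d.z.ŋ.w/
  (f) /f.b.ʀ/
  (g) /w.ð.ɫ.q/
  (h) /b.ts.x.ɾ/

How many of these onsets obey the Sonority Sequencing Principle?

(a) /v.s.ʔ.f/: profile 3-3-1-3 — violates.
(b) /dʒ.s.n/: profile 2-3-4 — obeys.
(c) /t.ŋ.ʀ/: profile 1-4-5 — obeys.
(d) /p.dʒ.j/: profile 1-2-6 — obeys.
(e) /d.z.ŋ.w/: profile 1-3-4-6 — obeys.
(f) /f.b.ʀ/: profile 3-1-5 — violates.
(g) /w.ð.ɫ.q/: profile 6-3-5-1 — violates.
(h) /b.ts.x.ɾ/: profile 1-2-3-5 — obeys.

5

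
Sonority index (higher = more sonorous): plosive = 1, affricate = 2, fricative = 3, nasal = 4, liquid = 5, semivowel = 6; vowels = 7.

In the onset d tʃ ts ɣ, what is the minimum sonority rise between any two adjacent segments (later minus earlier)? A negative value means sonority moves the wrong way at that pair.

0

/d/ is a plosive (sonority 1).
/tʃ/ is an affricate (sonority 2).
/ts/ is an affricate (sonority 2).
/ɣ/ is a fricative (sonority 3).
/d/→/tʃ/: change +1.
/tʃ/→/ts/: change +0.
/ts/→/ɣ/: change +1.
Minimum = 0.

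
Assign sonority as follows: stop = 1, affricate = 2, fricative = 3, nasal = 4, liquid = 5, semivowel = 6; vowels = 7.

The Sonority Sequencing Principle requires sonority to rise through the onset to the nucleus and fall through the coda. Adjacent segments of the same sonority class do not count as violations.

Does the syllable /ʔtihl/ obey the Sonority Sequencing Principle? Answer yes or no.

no

Onset: /ʔ/ is a stop (sonority 1), /t/ is a stop (sonority 1); then the nucleus /i/ (sonority 7).
Onset profile 1-1-7 — rises to the nucleus.
Coda: /h/ is a fricative (sonority 3), /l/ is a liquid (sonority 5).
Coda profile 7-3-5 — does not fall throughout.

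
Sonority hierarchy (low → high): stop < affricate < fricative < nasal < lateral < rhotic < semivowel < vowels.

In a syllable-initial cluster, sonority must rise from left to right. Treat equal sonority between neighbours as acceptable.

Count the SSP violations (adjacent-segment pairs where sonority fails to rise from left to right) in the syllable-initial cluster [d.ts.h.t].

/d/: stop = 1.
/ts/: affricate = 2.
/h/: fricative = 3.
/t/: stop = 1.
/d/→/ts/: 1→2 (rises) — ok.
/ts/→/h/: 2→3 (rises) — ok.
/h/→/t/: 3→1 (does not rise) — violation.

1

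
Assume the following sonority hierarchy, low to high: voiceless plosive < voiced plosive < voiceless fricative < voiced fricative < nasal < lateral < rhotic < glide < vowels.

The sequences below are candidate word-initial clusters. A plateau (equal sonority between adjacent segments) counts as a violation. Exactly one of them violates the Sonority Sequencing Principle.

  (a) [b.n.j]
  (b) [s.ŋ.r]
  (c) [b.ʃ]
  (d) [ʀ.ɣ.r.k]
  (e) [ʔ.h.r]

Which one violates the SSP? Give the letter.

(a) 2-5-8 → obeys
(b) 3-5-7 → obeys
(c) 2-3 → obeys
(d) 7-4-7-1 → violates
(e) 1-3-7 → obeys

d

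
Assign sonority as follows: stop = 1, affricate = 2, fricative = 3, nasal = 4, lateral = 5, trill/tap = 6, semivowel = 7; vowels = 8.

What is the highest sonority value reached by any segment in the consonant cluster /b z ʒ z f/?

/b/ — stop, sonority 1.
/z/ — fricative, sonority 3.
/ʒ/ — fricative, sonority 3.
/z/ — fricative, sonority 3.
/f/ — fricative, sonority 3.
The maximum is 3.

3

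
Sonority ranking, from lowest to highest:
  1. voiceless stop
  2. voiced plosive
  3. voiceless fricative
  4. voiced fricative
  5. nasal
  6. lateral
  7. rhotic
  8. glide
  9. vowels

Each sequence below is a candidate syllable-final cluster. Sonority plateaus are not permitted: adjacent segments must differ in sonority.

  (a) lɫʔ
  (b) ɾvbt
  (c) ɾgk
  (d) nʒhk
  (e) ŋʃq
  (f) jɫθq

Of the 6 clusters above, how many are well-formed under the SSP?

5

(a) lɫʔ: profile 6-6-1 — violates.
(b) ɾvbt: profile 7-4-2-1 — obeys.
(c) ɾgk: profile 7-2-1 — obeys.
(d) nʒhk: profile 5-4-3-1 — obeys.
(e) ŋʃq: profile 5-3-1 — obeys.
(f) jɫθq: profile 8-6-3-1 — obeys.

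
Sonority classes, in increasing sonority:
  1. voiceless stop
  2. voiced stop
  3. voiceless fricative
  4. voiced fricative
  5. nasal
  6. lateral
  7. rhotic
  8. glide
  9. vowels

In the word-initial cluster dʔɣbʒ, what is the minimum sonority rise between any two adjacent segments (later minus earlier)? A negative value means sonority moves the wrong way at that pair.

-2

/d/: voiced stop = 2.
/ʔ/: voiceless stop = 1.
/ɣ/: voiced fricative = 4.
/b/: voiced stop = 2.
/ʒ/: voiced fricative = 4.
/d/→/ʔ/: change -1.
/ʔ/→/ɣ/: change +3.
/ɣ/→/b/: change -2.
/b/→/ʒ/: change +2.
Minimum = -2.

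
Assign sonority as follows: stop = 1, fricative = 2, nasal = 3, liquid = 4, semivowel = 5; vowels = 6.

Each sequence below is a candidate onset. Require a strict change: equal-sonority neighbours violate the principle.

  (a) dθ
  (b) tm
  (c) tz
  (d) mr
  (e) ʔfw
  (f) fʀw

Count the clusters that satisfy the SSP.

(a) sonority 1-2: well-formed.
(b) sonority 1-3: well-formed.
(c) sonority 1-2: well-formed.
(d) sonority 3-4: well-formed.
(e) sonority 1-2-5: well-formed.
(f) sonority 2-4-5: well-formed.

6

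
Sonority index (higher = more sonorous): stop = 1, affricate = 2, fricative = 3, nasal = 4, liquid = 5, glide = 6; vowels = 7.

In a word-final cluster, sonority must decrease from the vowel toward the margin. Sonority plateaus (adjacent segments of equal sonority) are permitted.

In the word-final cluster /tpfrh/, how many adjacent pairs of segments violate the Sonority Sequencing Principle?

2

/t/ — stop, sonority 1.
/p/ — stop, sonority 1.
/f/ — fricative, sonority 3.
/r/ — liquid, sonority 5.
/h/ — fricative, sonority 3.
/t/→/p/: 1→1 (plateau, allowed) — ok.
/p/→/f/: 1→3 (does not fall) — violation.
/f/→/r/: 3→5 (does not fall) — violation.
/r/→/h/: 5→3 (falls) — ok.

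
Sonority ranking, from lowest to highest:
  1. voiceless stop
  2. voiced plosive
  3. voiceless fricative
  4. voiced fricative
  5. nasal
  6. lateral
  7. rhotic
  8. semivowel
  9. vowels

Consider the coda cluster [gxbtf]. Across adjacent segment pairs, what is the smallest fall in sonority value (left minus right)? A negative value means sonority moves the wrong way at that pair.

-2

/g/ is a voiced plosive (sonority 2).
/x/ is a voiceless fricative (sonority 3).
/b/ is a voiced plosive (sonority 2).
/t/ is a voiceless stop (sonority 1).
/f/ is a voiceless fricative (sonority 3).
/g/→/x/: change -1.
/x/→/b/: change +1.
/b/→/t/: change +1.
/t/→/f/: change -2.
Minimum = -2.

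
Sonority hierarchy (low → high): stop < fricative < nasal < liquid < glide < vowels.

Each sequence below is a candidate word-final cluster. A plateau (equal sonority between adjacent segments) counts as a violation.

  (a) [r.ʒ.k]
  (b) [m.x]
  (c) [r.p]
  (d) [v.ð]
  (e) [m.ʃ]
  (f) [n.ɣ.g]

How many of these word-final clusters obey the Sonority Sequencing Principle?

5

(a) [r.ʒ.k]: profile 4-2-1 — obeys.
(b) [m.x]: profile 3-2 — obeys.
(c) [r.p]: profile 4-1 — obeys.
(d) [v.ð]: profile 2-2 — violates.
(e) [m.ʃ]: profile 3-2 — obeys.
(f) [n.ɣ.g]: profile 3-2-1 — obeys.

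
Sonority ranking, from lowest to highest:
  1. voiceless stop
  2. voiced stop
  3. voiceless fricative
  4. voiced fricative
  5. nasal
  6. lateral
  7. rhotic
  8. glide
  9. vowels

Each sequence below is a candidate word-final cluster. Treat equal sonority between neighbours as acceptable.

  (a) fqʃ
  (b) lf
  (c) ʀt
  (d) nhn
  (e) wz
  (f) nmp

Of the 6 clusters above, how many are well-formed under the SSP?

4

(a) sonority 3-1-3: ill-formed.
(b) sonority 6-3: well-formed.
(c) sonority 7-1: well-formed.
(d) sonority 5-3-5: ill-formed.
(e) sonority 8-4: well-formed.
(f) sonority 5-5-1: well-formed.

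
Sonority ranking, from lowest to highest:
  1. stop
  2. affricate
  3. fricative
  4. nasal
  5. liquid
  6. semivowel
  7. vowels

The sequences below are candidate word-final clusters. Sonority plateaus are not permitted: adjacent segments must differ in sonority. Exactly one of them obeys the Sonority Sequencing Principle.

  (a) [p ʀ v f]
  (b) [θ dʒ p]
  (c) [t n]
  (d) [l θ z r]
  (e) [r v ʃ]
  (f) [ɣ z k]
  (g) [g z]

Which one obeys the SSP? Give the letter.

b

(a) 1-5-3-3 → violates
(b) 3-2-1 → obeys
(c) 1-4 → violates
(d) 5-3-3-5 → violates
(e) 5-3-3 → violates
(f) 3-3-1 → violates
(g) 1-3 → violates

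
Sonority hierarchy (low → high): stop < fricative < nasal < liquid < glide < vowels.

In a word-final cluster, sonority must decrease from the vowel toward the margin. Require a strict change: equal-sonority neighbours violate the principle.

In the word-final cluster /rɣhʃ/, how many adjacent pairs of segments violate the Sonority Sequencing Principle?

/r/ is a liquid (sonority 4).
/ɣ/ is a fricative (sonority 2).
/h/ is a fricative (sonority 2).
/ʃ/ is a fricative (sonority 2).
/r/→/ɣ/: 4→2 (falls) — ok.
/ɣ/→/h/: 2→2 (plateau) — violation.
/h/→/ʃ/: 2→2 (plateau) — violation.

2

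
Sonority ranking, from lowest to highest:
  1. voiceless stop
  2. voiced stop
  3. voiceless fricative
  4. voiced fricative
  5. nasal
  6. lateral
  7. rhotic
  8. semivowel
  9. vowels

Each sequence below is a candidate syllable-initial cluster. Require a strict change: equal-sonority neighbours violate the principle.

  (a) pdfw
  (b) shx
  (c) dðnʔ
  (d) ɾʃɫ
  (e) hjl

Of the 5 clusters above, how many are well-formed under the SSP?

(a) 1-2-3-8 → obeys
(b) 3-3-3 → violates
(c) 2-4-5-1 → violates
(d) 7-3-6 → violates
(e) 3-8-6 → violates

1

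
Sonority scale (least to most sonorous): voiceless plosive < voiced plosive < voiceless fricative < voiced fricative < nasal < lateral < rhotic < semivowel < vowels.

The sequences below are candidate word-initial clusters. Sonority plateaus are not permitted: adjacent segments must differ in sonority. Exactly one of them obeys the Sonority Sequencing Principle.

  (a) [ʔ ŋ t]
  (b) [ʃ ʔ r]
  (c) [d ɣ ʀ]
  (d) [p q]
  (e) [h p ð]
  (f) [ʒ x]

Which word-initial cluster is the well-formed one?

(a) 1-5-1 → violates
(b) 3-1-7 → violates
(c) 2-4-7 → obeys
(d) 1-1 → violates
(e) 3-1-4 → violates
(f) 4-3 → violates

c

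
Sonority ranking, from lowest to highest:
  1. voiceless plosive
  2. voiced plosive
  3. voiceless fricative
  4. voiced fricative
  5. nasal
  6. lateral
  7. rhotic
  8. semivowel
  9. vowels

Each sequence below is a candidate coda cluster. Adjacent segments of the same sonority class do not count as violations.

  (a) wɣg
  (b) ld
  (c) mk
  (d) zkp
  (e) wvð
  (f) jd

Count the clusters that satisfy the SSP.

6

(a) wɣg: profile 8-4-2 — obeys.
(b) ld: profile 6-2 — obeys.
(c) mk: profile 5-1 — obeys.
(d) zkp: profile 4-1-1 — obeys.
(e) wvð: profile 8-4-4 — obeys.
(f) jd: profile 8-2 — obeys.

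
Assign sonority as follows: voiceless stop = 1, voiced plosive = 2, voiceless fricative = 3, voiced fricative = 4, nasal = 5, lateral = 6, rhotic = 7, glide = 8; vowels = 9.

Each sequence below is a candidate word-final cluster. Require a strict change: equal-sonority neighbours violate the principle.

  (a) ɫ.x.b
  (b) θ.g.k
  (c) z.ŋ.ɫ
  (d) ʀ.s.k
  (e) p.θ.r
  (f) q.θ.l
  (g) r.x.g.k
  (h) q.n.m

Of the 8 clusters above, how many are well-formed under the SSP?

4

(a) sonority 6-3-2: well-formed.
(b) sonority 3-2-1: well-formed.
(c) sonority 4-5-6: ill-formed.
(d) sonority 7-3-1: well-formed.
(e) sonority 1-3-7: ill-formed.
(f) sonority 1-3-6: ill-formed.
(g) sonority 7-3-2-1: well-formed.
(h) sonority 1-5-5: ill-formed.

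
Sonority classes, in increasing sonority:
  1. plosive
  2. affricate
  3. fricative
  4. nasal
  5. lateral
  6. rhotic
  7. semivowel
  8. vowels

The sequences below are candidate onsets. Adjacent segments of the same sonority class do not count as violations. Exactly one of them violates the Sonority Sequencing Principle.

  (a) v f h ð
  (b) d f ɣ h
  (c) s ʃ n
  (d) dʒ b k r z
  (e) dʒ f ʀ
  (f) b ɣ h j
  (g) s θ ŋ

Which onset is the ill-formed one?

(a) 3-3-3-3 → obeys
(b) 1-3-3-3 → obeys
(c) 3-3-4 → obeys
(d) 2-1-1-6-3 → violates
(e) 2-3-6 → obeys
(f) 1-3-3-7 → obeys
(g) 3-3-4 → obeys

d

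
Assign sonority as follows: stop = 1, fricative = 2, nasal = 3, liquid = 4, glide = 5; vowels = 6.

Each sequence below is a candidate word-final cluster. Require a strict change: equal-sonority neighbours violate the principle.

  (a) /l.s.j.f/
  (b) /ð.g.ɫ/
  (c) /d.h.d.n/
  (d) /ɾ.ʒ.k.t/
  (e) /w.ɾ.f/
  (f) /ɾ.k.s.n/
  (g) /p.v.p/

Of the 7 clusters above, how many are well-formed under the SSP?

(a) sonority 4-2-5-2: ill-formed.
(b) sonority 2-1-4: ill-formed.
(c) sonority 1-2-1-3: ill-formed.
(d) sonority 4-2-1-1: ill-formed.
(e) sonority 5-4-2: well-formed.
(f) sonority 4-1-2-3: ill-formed.
(g) sonority 1-2-1: ill-formed.

1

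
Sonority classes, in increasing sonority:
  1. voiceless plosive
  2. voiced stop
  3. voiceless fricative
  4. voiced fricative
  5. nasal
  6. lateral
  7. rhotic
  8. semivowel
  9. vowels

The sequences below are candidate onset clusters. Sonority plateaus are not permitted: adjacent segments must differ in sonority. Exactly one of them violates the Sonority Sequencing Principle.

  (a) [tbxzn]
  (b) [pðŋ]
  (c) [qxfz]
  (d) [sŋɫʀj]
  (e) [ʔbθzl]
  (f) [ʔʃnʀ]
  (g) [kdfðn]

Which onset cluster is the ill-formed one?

c

(a) [tbxzn]: profile 1-2-3-4-5 — obeys.
(b) [pðŋ]: profile 1-4-5 — obeys.
(c) [qxfz]: profile 1-3-3-4 — violates.
(d) [sŋɫʀj]: profile 3-5-6-7-8 — obeys.
(e) [ʔbθzl]: profile 1-2-3-4-6 — obeys.
(f) [ʔʃnʀ]: profile 1-3-5-7 — obeys.
(g) [kdfðn]: profile 1-2-3-4-5 — obeys.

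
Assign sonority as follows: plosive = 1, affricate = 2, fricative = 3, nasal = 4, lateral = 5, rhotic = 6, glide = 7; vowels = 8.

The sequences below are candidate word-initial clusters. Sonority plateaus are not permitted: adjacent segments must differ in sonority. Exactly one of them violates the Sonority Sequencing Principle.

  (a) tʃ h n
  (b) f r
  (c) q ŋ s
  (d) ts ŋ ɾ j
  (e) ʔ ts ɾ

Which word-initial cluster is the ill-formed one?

c

(a) sonority 2-3-4: well-formed.
(b) sonority 3-6: well-formed.
(c) sonority 1-4-3: ill-formed.
(d) sonority 2-4-6-7: well-formed.
(e) sonority 1-2-6: well-formed.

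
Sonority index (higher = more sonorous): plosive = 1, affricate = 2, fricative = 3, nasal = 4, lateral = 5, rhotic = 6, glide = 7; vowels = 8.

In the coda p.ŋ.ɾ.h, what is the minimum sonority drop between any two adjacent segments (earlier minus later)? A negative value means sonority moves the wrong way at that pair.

/p/: plosive = 1.
/ŋ/: nasal = 4.
/ɾ/: rhotic = 6.
/h/: fricative = 3.
/p/→/ŋ/: change -3.
/ŋ/→/ɾ/: change -2.
/ɾ/→/h/: change +3.
Minimum = -3.

-3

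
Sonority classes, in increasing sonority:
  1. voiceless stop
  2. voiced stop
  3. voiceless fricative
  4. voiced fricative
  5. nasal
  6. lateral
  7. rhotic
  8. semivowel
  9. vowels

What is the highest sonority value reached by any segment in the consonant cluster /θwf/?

8

/θ/: voiceless fricative = 3.
/w/: semivowel = 8.
/f/: voiceless fricative = 3.
The maximum is 8.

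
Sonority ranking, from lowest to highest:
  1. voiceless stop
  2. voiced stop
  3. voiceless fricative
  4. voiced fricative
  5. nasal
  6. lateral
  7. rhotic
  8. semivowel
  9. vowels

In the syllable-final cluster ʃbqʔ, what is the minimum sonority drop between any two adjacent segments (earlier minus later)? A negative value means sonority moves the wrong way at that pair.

/ʃ/ — voiceless fricative, sonority 3.
/b/ — voiced stop, sonority 2.
/q/ — voiceless stop, sonority 1.
/ʔ/ — voiceless stop, sonority 1.
/ʃ/→/b/: change +1.
/b/→/q/: change +1.
/q/→/ʔ/: change +0.
Minimum = 0.

0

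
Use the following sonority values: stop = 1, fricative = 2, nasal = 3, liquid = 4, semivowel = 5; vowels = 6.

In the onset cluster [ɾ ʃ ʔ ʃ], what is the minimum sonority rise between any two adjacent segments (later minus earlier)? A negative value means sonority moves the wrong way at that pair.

/ɾ/: liquid = 4.
/ʃ/: fricative = 2.
/ʔ/: stop = 1.
/ʃ/: fricative = 2.
/ɾ/→/ʃ/: change -2.
/ʃ/→/ʔ/: change -1.
/ʔ/→/ʃ/: change +1.
Minimum = -2.

-2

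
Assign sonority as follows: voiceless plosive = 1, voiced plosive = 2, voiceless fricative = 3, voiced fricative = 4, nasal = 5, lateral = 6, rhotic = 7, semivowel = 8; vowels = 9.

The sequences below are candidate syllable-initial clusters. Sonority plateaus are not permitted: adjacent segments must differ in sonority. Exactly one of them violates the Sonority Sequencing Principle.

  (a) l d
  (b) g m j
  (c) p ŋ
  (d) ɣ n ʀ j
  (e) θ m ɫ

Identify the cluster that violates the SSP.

a

(a) l d: profile 6-2 — violates.
(b) g m j: profile 2-5-8 — obeys.
(c) p ŋ: profile 1-5 — obeys.
(d) ɣ n ʀ j: profile 4-5-7-8 — obeys.
(e) θ m ɫ: profile 3-5-6 — obeys.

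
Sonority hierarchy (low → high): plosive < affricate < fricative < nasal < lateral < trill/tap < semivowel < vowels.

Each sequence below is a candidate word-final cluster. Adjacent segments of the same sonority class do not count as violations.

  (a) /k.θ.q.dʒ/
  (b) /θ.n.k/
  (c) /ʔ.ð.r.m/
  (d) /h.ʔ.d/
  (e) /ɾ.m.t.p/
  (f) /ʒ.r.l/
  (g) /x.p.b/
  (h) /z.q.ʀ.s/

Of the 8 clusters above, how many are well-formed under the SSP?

3

(a) 1-3-1-2 → violates
(b) 3-4-1 → violates
(c) 1-3-6-4 → violates
(d) 3-1-1 → obeys
(e) 6-4-1-1 → obeys
(f) 3-6-5 → violates
(g) 3-1-1 → obeys
(h) 3-1-6-3 → violates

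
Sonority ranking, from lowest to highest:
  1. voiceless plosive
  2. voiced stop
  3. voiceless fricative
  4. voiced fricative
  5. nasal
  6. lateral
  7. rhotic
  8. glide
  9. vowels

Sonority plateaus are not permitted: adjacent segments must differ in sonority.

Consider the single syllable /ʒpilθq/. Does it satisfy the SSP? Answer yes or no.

Onset: /ʒ/ is a voiced fricative (sonority 4), /p/ is a voiceless plosive (sonority 1); then the nucleus /i/ (sonority 9).
Onset profile 4-1-9 — does not strictly rise throughout.
Coda: /l/ is a lateral (sonority 6), /θ/ is a voiceless fricative (sonority 3), /q/ is a voiceless plosive (sonority 1).
Coda profile 9-6-3-1 — falls from the nucleus.

no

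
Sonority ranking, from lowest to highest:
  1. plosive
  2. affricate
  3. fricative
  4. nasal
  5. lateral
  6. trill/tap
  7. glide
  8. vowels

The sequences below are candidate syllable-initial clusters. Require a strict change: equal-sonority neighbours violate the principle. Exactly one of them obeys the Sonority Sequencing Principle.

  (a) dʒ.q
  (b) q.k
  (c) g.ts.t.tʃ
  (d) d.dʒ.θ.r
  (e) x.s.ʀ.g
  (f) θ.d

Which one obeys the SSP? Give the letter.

(a) dʒ.q: profile 2-1 — violates.
(b) q.k: profile 1-1 — violates.
(c) g.ts.t.tʃ: profile 1-2-1-2 — violates.
(d) d.dʒ.θ.r: profile 1-2-3-6 — obeys.
(e) x.s.ʀ.g: profile 3-3-6-1 — violates.
(f) θ.d: profile 3-1 — violates.

d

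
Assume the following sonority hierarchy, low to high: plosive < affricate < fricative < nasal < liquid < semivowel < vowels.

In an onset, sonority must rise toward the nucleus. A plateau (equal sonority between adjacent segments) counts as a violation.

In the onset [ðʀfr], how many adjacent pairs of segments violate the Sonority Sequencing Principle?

1

/ð/ is a fricative (sonority 3).
/ʀ/ is a liquid (sonority 5).
/f/ is a fricative (sonority 3).
/r/ is a liquid (sonority 5).
/ð/→/ʀ/: 3→5 (rises) — ok.
/ʀ/→/f/: 5→3 (does not rise) — violation.
/f/→/r/: 3→5 (rises) — ok.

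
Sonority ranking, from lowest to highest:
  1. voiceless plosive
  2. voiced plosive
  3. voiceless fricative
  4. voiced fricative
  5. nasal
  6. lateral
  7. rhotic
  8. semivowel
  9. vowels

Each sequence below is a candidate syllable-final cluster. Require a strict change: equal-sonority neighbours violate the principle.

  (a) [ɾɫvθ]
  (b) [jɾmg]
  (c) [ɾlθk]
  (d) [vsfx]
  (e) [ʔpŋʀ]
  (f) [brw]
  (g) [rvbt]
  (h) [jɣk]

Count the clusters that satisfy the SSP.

5

(a) [ɾɫvθ]: profile 7-6-4-3 — obeys.
(b) [jɾmg]: profile 8-7-5-2 — obeys.
(c) [ɾlθk]: profile 7-6-3-1 — obeys.
(d) [vsfx]: profile 4-3-3-3 — violates.
(e) [ʔpŋʀ]: profile 1-1-5-7 — violates.
(f) [brw]: profile 2-7-8 — violates.
(g) [rvbt]: profile 7-4-2-1 — obeys.
(h) [jɣk]: profile 8-4-1 — obeys.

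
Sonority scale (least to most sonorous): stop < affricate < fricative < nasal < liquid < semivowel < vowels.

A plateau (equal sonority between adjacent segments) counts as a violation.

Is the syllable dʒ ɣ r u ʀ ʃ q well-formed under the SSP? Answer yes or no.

Onset: /dʒ/ is an affricate (sonority 2), /ɣ/ is a fricative (sonority 3), /r/ is a liquid (sonority 5); then the nucleus /u/ (sonority 7).
Onset profile 2-3-5-7 — rises to the nucleus.
Coda: /ʀ/ is a liquid (sonority 5), /ʃ/ is a fricative (sonority 3), /q/ is a stop (sonority 1).
Coda profile 7-5-3-1 — falls from the nucleus.

yes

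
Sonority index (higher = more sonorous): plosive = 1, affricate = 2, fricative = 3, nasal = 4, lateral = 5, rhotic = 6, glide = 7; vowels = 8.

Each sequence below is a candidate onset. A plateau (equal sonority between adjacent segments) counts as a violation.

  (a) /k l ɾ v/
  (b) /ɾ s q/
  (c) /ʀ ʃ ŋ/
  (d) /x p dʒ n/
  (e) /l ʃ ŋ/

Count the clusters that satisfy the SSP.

(a) 1-5-6-3 → violates
(b) 6-3-1 → violates
(c) 6-3-4 → violates
(d) 3-1-2-4 → violates
(e) 5-3-4 → violates

0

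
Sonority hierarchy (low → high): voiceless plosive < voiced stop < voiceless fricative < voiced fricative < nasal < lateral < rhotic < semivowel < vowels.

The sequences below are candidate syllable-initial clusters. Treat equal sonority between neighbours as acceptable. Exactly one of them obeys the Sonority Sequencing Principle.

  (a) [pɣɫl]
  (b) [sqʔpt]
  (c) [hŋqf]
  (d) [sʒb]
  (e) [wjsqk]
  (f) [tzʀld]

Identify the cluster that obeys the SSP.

a

(a) 1-4-6-6 → obeys
(b) 3-1-1-1-1 → violates
(c) 3-5-1-3 → violates
(d) 3-4-2 → violates
(e) 8-8-3-1-1 → violates
(f) 1-4-7-6-2 → violates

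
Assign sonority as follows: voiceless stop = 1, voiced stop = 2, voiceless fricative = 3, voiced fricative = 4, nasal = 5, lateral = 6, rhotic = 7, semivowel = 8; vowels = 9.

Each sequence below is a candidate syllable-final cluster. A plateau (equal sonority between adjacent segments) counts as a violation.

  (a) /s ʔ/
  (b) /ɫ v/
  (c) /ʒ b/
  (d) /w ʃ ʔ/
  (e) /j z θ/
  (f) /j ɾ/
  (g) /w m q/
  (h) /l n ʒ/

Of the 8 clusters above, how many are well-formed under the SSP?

8

(a) /s ʔ/: profile 3-1 — obeys.
(b) /ɫ v/: profile 6-4 — obeys.
(c) /ʒ b/: profile 4-2 — obeys.
(d) /w ʃ ʔ/: profile 8-3-1 — obeys.
(e) /j z θ/: profile 8-4-3 — obeys.
(f) /j ɾ/: profile 8-7 — obeys.
(g) /w m q/: profile 8-5-1 — obeys.
(h) /l n ʒ/: profile 6-5-4 — obeys.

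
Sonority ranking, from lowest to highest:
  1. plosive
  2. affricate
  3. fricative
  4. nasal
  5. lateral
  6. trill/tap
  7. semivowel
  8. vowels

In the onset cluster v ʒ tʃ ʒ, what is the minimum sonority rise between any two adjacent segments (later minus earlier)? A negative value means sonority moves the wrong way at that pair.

-1

/v/: fricative = 3.
/ʒ/: fricative = 3.
/tʃ/: affricate = 2.
/ʒ/: fricative = 3.
/v/→/ʒ/: change +0.
/ʒ/→/tʃ/: change -1.
/tʃ/→/ʒ/: change +1.
Minimum = -1.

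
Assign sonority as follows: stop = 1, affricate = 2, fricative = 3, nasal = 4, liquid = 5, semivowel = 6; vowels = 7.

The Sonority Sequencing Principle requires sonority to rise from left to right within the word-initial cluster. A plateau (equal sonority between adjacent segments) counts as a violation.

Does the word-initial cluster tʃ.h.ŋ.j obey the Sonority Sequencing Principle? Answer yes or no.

yes

/tʃ/: affricate = 2.
/h/: fricative = 3.
/ŋ/: nasal = 4.
/j/: semivowel = 6.
The profile 2-3-4-6 strictly rises, so the word-initial cluster satisfies the SSP.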